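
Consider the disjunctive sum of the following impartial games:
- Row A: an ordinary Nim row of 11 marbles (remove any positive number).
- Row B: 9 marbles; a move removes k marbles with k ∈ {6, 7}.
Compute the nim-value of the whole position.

10

Row A is a plain Nim row of size 11, so its Grundy value is 11.
Build the Grundy sequence for row B with g(k) = mex{g(k−s) : s ∈ {6, 7}, s ≤ k}:
k:     0  1  2  3  4  5  6  7  8  9
g(k):  0  0  0  0  0  0  1  1  1  1
So g(9) = 1.
By the Sprague-Grundy theorem, the Grundy value of a sum of independent games is the XOR of the component values.
Combined value = 11 XOR 1 = 10.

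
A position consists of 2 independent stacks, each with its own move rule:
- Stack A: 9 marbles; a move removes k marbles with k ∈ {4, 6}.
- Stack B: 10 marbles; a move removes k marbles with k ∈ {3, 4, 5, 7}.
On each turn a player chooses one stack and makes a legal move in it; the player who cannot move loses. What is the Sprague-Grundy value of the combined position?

2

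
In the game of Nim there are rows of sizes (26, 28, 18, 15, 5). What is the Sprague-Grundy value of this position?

30

Nim-sum: 26 ⊕ 28 ⊕ 18 ⊕ 15 ⊕ 5 = 30.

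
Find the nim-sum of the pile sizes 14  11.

Nim-sum: 14 ^ 11 = 5.

5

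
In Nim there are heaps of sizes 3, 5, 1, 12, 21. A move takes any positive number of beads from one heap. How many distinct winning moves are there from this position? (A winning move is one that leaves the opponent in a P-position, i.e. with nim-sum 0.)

1

Compute the nim-sum pairwise:
3 XOR 5 = 6
6 XOR 1 = 7
7 XOR 12 = 11
11 XOR 21 = 30
The overall nim-sum is X = 30. A heap of size p has a winning move iff p XOR X < p (reduce it to p XOR X).
  3: 3 XOR 30 = 29 ≥ 3 — no move.
  5: 5 XOR 30 = 27 ≥ 5 — no move.
  1: 1 XOR 30 = 31 ≥ 1 — no move.
  12: 12 XOR 30 = 18 ≥ 12 — no move.
  21: 21 XOR 30 = 11 < 21 — winning move (to 11).
That gives 1 winning move.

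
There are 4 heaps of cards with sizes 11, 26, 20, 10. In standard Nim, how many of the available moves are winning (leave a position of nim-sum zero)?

Nim-sum: 11 XOR 26 XOR 20 XOR 10 = 15.
The overall nim-sum is X = 15. A heap of size p has a winning move iff p XOR X < p (reduce it to p XOR X).
  11: 11 XOR 15 = 4 < 11 — winning move (to 4).
  26: 26 XOR 15 = 21 < 26 — winning move (to 21).
  20: 20 XOR 15 = 27 ≥ 20 — no move.
  10: 10 XOR 15 = 5 < 10 — winning move (to 5).
That gives 3 winning moves.

3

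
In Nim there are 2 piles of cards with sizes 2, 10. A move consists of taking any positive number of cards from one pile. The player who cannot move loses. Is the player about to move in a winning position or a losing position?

Nim-sum: 2 ^ 10 = 8.
The nim-sum is 8 ≠ 0, so this is an N-position: the player to move can win.

Winning position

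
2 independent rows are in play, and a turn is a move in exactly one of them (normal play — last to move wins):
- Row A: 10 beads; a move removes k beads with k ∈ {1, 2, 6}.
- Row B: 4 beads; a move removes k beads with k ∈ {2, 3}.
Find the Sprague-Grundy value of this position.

2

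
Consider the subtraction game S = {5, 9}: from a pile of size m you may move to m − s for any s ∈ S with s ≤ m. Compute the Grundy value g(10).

2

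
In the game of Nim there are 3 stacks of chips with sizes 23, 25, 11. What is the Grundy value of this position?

Write each in binary and XOR column by column:
  10111  (23)
  11001  (25)
  01011  (11)
  -----
  00101  (5)

5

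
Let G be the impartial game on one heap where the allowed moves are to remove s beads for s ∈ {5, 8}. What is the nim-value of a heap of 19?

Grundy values for subtraction set {5, 8}:
k:     0  1  2  3  4  5  6  7  8  9 10 11 12 13 14 15 16 17 18 19
g(k):  0  0  0  0  0  1  1  1  1  1  2  2  2  0  0  0  0  0  1  1
So g(19) = 1.

1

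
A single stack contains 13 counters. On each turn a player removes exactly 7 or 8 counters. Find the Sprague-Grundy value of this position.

1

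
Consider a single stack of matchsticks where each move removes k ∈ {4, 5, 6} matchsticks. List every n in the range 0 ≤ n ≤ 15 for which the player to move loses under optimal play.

0, 1, 2, 3, 10, 11, 12, 13

Compute g(0), g(1), … for moves {4, 5, 6}:
k:     0  1  2  3  4  5  6  7  8  9 10 11 12 13 14 15
g(k):  0  0  0  0  1  1  1  1  2  2  0  0  0  0  1  1
The P-positions (g = 0) in 0..15 are 0, 1, 2, 3, 10, 11, 12, 13.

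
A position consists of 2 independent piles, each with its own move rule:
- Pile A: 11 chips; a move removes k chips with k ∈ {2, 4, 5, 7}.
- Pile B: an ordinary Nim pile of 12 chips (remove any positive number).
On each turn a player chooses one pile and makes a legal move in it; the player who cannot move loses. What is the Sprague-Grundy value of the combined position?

Grundy values for pile A (subtraction set {2, 4, 5, 7}):
g(0) = mex{} = 0
g(1) = mex{} = 0
g(2) = mex{0} = 1
g(3) = mex{0} = 1
g(4) = mex{0,1} = 2
g(5) = mex{0,1} = 2
g(6) = mex{0,1,2} = 3
g(7) = mex{0,1,2} = 3
g(8) = mex{0,1,2,3} = 4
g(9) = mex{1,2,3} = 0
g(10) = mex{1,2,3,4} = 0
g(11) = mex{0,2,3} = 1
So g(11) = 1.
Pile B is a plain Nim pile of size 12, so its Grundy value is 12.
By the Sprague-Grundy theorem, the Grundy value of a sum of independent games is the XOR of the component values.
Combined value = 1 ⊕ 12 = 13.

13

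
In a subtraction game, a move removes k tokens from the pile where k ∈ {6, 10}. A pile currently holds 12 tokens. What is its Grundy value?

Compute g(0), g(1), … for moves {6, 10}:
k:     0  1  2  3  4  5  6  7  8  9 10 11 12
g(k):  0  0  0  0  0  0  1  1  1  1  1  1  2
So g(12) = 2.

2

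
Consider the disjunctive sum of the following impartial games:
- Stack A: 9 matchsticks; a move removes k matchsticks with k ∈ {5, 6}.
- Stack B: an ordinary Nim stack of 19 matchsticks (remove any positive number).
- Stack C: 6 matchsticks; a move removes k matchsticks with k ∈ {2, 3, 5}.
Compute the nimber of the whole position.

Build the Grundy sequence for stack A with g(k) = mex{g(k−s) : s ∈ {5, 6}, s ≤ k}:
g(0) = mex{} = 0
g(1) = mex{} = 0
g(2) = mex{} = 0
g(3) = mex{} = 0
g(4) = mex{} = 0
g(5) = mex{0} = 1
g(6) = mex{0} = 1
g(7) = mex{0} = 1
g(8) = mex{0} = 1
g(9) = mex{0} = 1
So g(9) = 1.
Stack B is a plain Nim stack of size 19, so its Grundy value is 19.
Build the Grundy sequence for stack C with g(k) = mex{g(k−s) : s ∈ {2, 3, 5}, s ≤ k}:
k:     0  1  2  3  4  5  6
g(k):  0  0  1  1  2  2  3
So g(6) = 3.
By the Sprague-Grundy theorem, the Grundy value of a sum of independent games is the XOR of the component values.
Combined value = 1 ⊕ 19 ⊕ 3 = 17.

17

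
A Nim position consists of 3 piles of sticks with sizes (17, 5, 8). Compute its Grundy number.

28

Write each in binary and XOR column by column:
  10001  (17)
  00101  (5)
  01000  (8)
  -----
  11100  (28)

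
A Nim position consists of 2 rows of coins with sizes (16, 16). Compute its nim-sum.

0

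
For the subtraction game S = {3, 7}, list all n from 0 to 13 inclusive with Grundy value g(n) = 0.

0, 1, 2, 6, 10, 11, 12

Grundy values for subtraction set {3, 7}:
g(0) = mex{} = 0
g(1) = mex{} = 0
g(2) = mex{} = 0
g(3) = mex{0} = 1
g(4) = mex{0} = 1
g(5) = mex{0} = 1
g(6) = mex{1} = 0
g(7) = mex{0,1} = 2
g(8) = mex{0,1} = 2
g(9) = mex{0} = 1
g(10) = mex{1,2} = 0
g(11) = mex{1,2} = 0
g(12) = mex{1} = 0
g(13) = mex{0} = 1
The P-positions (g = 0) in 0..13 are 0, 1, 2, 6, 10, 11, 12.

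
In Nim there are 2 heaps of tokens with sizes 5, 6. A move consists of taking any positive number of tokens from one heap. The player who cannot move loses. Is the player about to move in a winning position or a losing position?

Winning position

Nim-sum: 5 XOR 6 = 3.
The nim-sum is 3 ≠ 0, so this is an N-position: the player to move can win.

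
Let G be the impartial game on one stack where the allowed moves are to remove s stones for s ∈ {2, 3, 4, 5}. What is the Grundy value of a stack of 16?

1

Grundy values for subtraction set {2, 3, 4, 5}:
k:     0  1  2  3  4  5  6  7  8  9 10 11 12 13 14 15 16
g(k):  0  0  1  1  2  2  3  0  0  1  1  2  2  3  0  0  1
So g(16) = 1.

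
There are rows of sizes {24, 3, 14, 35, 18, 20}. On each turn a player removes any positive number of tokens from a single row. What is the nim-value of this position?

Nim-sum: 24 XOR 3 XOR 14 XOR 35 XOR 18 XOR 20 = 48.

48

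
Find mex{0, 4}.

1

0 is in the set but 1 is not, so the mex is 1.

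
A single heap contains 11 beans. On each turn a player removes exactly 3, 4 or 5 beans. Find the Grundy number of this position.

1

Grundy values for subtraction set {3, 4, 5}:
g(0) = mex{} = 0
g(1) = mex{} = 0
g(2) = mex{} = 0
g(3) = mex{0} = 1
g(4) = mex{0} = 1
g(5) = mex{0} = 1
g(6) = mex{0,1} = 2
g(7) = mex{0,1} = 2
g(8) = mex{1} = 0
g(9) = mex{1,2} = 0
g(10) = mex{1,2} = 0
g(11) = mex{0,2} = 1
So g(11) = 1.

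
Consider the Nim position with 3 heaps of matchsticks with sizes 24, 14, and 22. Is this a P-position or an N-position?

Nim-sum: 24 ^ 14 ^ 22 = 0.
The nim-sum is 0, so this is a P-position: the player to move is in a losing position under optimal play.

P-position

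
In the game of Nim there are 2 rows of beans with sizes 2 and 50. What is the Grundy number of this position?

48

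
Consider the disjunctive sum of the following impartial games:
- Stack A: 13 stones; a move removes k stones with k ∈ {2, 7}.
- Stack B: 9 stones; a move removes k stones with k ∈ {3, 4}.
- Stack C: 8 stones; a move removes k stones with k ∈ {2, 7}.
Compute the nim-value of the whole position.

For stack A, compute g(0), g(1), … with moves {2, 7}:
g(0) = mex{} = 0
g(1) = mex{} = 0
g(2) = mex{0} = 1
g(3) = mex{0} = 1
g(4) = mex{1} = 0
g(5) = mex{1} = 0
g(6) = mex{0} = 1
g(7) = mex{0} = 1
g(8) = mex{0,1} = 2
g(9) = mex{1} = 0
g(10) = mex{1,2} = 0
g(11) = mex{0} = 1
g(12) = mex{0} = 1
g(13) = mex{1} = 0
So g(13) = 0.
Build the Grundy sequence for stack B with g(k) = mex{g(k−s) : s ∈ {3, 4}, s ≤ k}:
g(0) = mex{} = 0
g(1) = mex{} = 0
g(2) = mex{} = 0
g(3) = mex{0} = 1
g(4) = mex{0} = 1
g(5) = mex{0} = 1
g(6) = mex{0,1} = 2
g(7) = mex{1} = 0
g(8) = mex{1} = 0
g(9) = mex{1,2} = 0
So g(9) = 0.
Build the Grundy sequence for stack C with g(k) = mex{g(k−s) : s ∈ {2, 7}, s ≤ k}:
g(0) = mex{} = 0
g(1) = mex{} = 0
g(2) = mex{0} = 1
g(3) = mex{0} = 1
g(4) = mex{1} = 0
g(5) = mex{1} = 0
g(6) = mex{0} = 1
g(7) = mex{0} = 1
g(8) = mex{0,1} = 2
So g(8) = 2.
By the Sprague-Grundy theorem, the Grundy value of a sum of independent games is the XOR of the component values.
Combined value = 0 ⊕ 0 ⊕ 2 = 2.

2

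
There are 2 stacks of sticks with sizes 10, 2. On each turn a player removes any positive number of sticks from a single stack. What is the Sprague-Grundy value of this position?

Compute the nim-sum pairwise:
10 XOR 2 = 8

8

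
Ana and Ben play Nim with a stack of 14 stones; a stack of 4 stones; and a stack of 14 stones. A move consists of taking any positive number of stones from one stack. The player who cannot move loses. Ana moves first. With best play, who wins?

Ana wins

Nim-sum: 14 ^ 4 ^ 14 = 4.
The nim-sum is 4 ≠ 0, so this is an N-position: the player to move can win; Ana has a winning move.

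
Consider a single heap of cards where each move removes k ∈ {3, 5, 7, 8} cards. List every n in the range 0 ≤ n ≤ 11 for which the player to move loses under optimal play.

0, 1, 2, 11

Build the Grundy sequence with g(k) = mex{g(k−s) : s ∈ {3, 5, 7, 8}, s ≤ k}:
k:     0  1  2  3  4  5  6  7  8  9 10 11
g(k):  0  0  0  1  1  1  2  2  2  3  3  0
The P-positions (g = 0) in 0..11 are 0, 1, 2, 11.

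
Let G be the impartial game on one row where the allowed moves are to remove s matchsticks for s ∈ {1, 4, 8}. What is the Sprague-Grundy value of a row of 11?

2

Grundy values for subtraction set {1, 4, 8}:
g(0) = mex{} = 0
g(1) = mex{0} = 1
g(2) = mex{1} = 0
g(3) = mex{0} = 1
g(4) = mex{0,1} = 2
g(5) = mex{1,2} = 0
g(6) = mex{0} = 1
g(7) = mex{1} = 0
g(8) = mex{0,2} = 1
g(9) = mex{0,1} = 2
g(10) = mex{0,1,2} = 3
g(11) = mex{0,1,3} = 2
So g(11) = 2.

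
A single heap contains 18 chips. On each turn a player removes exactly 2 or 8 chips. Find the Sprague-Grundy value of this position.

2

Build the Grundy sequence with g(k) = mex{g(k−s) : s ∈ {2, 8}, s ≤ k}:
k:     0  1  2  3  4  5  6  7  8  9 10 11 12 13 14 15 16 17 18
g(k):  0  0  1  1  0  0  1  1  2  2  0  0  1  1  0  0  1  1  2
So g(18) = 2.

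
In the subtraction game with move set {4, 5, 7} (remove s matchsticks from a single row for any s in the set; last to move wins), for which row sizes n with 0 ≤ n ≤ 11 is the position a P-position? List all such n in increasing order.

0, 1, 2, 3, 11

Build the Grundy sequence with g(k) = mex{g(k−s) : s ∈ {4, 5, 7}, s ≤ k}:
g(0) = mex{} = 0
g(1) = mex{} = 0
g(2) = mex{} = 0
g(3) = mex{} = 0
g(4) = mex{0} = 1
g(5) = mex{0} = 1
g(6) = mex{0} = 1
g(7) = mex{0} = 1
g(8) = mex{0,1} = 2
g(9) = mex{0,1} = 2
g(10) = mex{0,1} = 2
g(11) = mex{1} = 0
The P-positions (g = 0) in 0..11 are 0, 1, 2, 3, 11.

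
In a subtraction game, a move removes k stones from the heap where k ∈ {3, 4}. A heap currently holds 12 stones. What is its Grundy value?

1

Grundy values for subtraction set {3, 4}:
k:     0  1  2  3  4  5  6  7  8  9 10 11 12
g(k):  0  0  0  1  1  1  2  0  0  0  1  1  1
So g(12) = 1.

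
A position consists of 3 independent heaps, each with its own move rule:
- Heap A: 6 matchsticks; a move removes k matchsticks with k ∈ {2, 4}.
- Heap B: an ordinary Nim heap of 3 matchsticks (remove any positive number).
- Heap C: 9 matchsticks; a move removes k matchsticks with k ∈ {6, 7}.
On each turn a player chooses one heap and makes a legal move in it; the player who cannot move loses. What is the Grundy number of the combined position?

2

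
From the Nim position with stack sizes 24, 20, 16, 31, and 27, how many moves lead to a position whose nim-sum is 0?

5

Bitwise XOR of the heap sizes:
  11000  (24)
  10100  (20)
  10000  (16)
  11111  (31)
  11011  (27)
  -----
  11000  (24)
The overall nim-sum is X = 24. A stack of size p has a winning move iff p XOR X < p (reduce it to p XOR X).
  24: 24 XOR 24 = 0 < 24 — winning move (to 0).
  20: 20 XOR 24 = 12 < 20 — winning move (to 12).
  16: 16 XOR 24 = 8 < 16 — winning move (to 8).
  31: 31 XOR 24 = 7 < 31 — winning move (to 7).
  27: 27 XOR 24 = 3 < 27 — winning move (to 3).
That gives 5 winning moves.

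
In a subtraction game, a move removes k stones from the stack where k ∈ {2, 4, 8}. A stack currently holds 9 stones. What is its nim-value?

1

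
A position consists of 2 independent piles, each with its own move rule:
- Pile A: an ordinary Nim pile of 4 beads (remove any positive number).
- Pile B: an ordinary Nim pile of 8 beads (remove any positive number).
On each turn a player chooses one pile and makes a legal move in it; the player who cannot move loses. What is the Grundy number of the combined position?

Pile A is a plain Nim pile of size 4, so its Grundy value is 4.
Pile B is a plain Nim pile of size 8, so its Grundy value is 8.
The value of a disjunctive sum is the nim-sum of the parts.
Combined value = 4 XOR 8 = 12.

12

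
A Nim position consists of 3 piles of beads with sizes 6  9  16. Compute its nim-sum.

Nim-sum: 6 XOR 9 XOR 16 = 31.

31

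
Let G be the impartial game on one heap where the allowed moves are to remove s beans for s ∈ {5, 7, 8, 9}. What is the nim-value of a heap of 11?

2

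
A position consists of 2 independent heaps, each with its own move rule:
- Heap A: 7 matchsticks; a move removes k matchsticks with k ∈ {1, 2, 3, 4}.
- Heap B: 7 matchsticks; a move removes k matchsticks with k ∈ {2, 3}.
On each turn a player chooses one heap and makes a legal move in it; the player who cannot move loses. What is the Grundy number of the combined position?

Grundy values for heap A (subtraction set {1, 2, 3, 4}):
g(0) = mex{} = 0
g(1) = mex{0} = 1
g(2) = mex{0,1} = 2
g(3) = mex{0,1,2} = 3
g(4) = mex{0,1,2,3} = 4
g(5) = mex{1,2,3,4} = 0
g(6) = mex{0,2,3,4} = 1
g(7) = mex{0,1,3,4} = 2
So g(7) = 2.
Build the Grundy sequence for heap B with g(k) = mex{g(k−s) : s ∈ {2, 3}, s ≤ k}:
k:     0  1  2  3  4  5  6  7
g(k):  0  0  1  1  2  0  0  1
So g(7) = 1.
By the Sprague-Grundy theorem, the Grundy value of a sum of independent games is the XOR of the component values.
Combined value = 2 XOR 1 = 3.

3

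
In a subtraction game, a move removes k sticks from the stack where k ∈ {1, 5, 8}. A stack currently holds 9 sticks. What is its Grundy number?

3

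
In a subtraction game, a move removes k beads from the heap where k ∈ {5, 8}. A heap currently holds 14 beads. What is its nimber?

Grundy values for subtraction set {5, 8}:
k:     0  1  2  3  4  5  6  7  8  9 10 11 12 13 14
g(k):  0  0  0  0  0  1  1  1  1  1  2  2  2  0  0
So g(14) = 0.

0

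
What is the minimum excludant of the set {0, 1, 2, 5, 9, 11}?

The values 0, 1, 2 are all present; 3 is the first non-negative integer missing from the set.

3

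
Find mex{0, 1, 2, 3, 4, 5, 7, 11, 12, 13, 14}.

The values 0, 1, 2, 3, 4, 5 are all present; 6 is the first non-negative integer missing from the set.

6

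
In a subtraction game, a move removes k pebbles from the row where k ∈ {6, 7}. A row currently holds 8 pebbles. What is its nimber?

1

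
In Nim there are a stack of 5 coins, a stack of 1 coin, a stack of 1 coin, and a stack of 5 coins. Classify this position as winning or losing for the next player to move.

In binary:
  101  (5)
  001  (1)
  001  (1)
  101  (5)
  ---
  000  (0)
The nim-sum is 0, so this is a P-position: the player to move is in a losing position under optimal play.

Losing position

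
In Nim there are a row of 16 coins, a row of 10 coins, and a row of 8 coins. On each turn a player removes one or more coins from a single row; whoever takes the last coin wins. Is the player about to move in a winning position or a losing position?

Winning position

Write each in binary and XOR column by column:
  10000  (16)
  01010  (10)
  01000  (8)
  -----
  10010  (18)
The nim-sum is 18 ≠ 0, so this is an N-position: the player to move can win.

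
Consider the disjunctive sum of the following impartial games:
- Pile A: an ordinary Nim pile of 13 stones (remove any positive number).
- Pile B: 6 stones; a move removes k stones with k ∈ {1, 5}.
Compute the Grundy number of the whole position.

Pile A is a plain Nim pile of size 13, so its Grundy value is 13.
Grundy values for pile B (subtraction set {1, 5}):
k:     0  1  2  3  4  5  6
g(k):  0  1  0  1  0  1  0
So g(6) = 0.
By the Sprague-Grundy theorem, the Grundy value of a sum of independent games is the XOR of the component values.
Combined value = 13 ⊕ 0 = 13.

13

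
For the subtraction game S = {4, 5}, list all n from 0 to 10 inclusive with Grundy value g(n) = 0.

Build the Grundy sequence with g(k) = mex{g(k−s) : s ∈ {4, 5}, s ≤ k}:
g(0) = mex{} = 0
g(1) = mex{} = 0
g(2) = mex{} = 0
g(3) = mex{} = 0
g(4) = mex{0} = 1
g(5) = mex{0} = 1
g(6) = mex{0} = 1
g(7) = mex{0} = 1
g(8) = mex{0,1} = 2
g(9) = mex{1} = 0
g(10) = mex{1} = 0
The P-positions (g = 0) in 0..10 are 0, 1, 2, 3, 9, 10.

0, 1, 2, 3, 9, 10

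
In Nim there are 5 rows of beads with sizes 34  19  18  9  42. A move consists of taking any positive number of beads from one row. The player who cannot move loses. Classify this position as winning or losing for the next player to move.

Losing position

Write each in binary and XOR column by column:
  100010  (34)
  010011  (19)
  010010  (18)
  001001  (9)
  101010  (42)
  ------
  000000  (0)
The nim-sum is 0, so this is a P-position: the player to move is in a losing position under optimal play.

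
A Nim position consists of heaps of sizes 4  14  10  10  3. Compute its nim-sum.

9

Nim-sum: 4 ^ 14 ^ 10 ^ 10 ^ 3 = 9.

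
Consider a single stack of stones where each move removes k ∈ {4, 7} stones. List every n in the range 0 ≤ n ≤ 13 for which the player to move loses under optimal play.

0, 1, 2, 3, 11, 12, 13

Build the Grundy sequence with g(k) = mex{g(k−s) : s ∈ {4, 7}, s ≤ k}:
g(0) = mex{} = 0
g(1) = mex{} = 0
g(2) = mex{} = 0
g(3) = mex{} = 0
g(4) = mex{0} = 1
g(5) = mex{0} = 1
g(6) = mex{0} = 1
g(7) = mex{0} = 1
g(8) = mex{0,1} = 2
g(9) = mex{0,1} = 2
g(10) = mex{0,1} = 2
g(11) = mex{1} = 0
g(12) = mex{1,2} = 0
g(13) = mex{1,2} = 0
The P-positions (g = 0) in 0..13 are 0, 1, 2, 3, 11, 12, 13.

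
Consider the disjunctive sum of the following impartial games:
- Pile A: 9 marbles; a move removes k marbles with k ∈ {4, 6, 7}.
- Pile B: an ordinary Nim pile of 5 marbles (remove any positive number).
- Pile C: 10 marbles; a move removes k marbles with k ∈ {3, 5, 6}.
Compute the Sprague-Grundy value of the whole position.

7

For pile A, compute g(0), g(1), … with moves {4, 6, 7}:
g(0) = mex{} = 0
g(1) = mex{} = 0
g(2) = mex{} = 0
g(3) = mex{} = 0
g(4) = mex{0} = 1
g(5) = mex{0} = 1
g(6) = mex{0} = 1
g(7) = mex{0} = 1
g(8) = mex{0,1} = 2
g(9) = mex{0,1} = 2
So g(9) = 2.
Pile B is a plain Nim pile of size 5, so its Grundy value is 5.
Grundy values for pile C (subtraction set {3, 5, 6}):
k:     0  1  2  3  4  5  6  7  8  9 10
g(k):  0  0  0  1  1  1  2  2  2  0  0
So g(10) = 0.
By the Sprague-Grundy theorem, the Grundy value of a sum of independent games is the XOR of the component values.
Combined value = 2 XOR 5 XOR 0 = 7.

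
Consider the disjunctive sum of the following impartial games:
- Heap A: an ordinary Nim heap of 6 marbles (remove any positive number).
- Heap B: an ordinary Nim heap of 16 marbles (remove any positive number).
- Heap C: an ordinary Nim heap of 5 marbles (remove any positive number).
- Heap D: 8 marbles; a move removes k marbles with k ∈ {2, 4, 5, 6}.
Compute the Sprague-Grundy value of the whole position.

Heap A is a plain Nim heap of size 6, so its Grundy value is 6.
Heap B is a plain Nim heap of size 16, so its Grundy value is 16.
Heap C is a plain Nim heap of size 5, so its Grundy value is 5.
Grundy values for heap D (subtraction set {2, 4, 5, 6}):
k:     0  1  2  3  4  5  6  7  8
g(k):  0  0  1  1  2  2  3  3  0
So g(8) = 0.
By the Sprague-Grundy theorem, the Grundy value of a sum of independent games is the XOR of the component values.
Combined value = 6 XOR 16 XOR 5 XOR 0 = 19.

19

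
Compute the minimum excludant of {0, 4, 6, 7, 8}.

0 is in the set but 1 is not, so the mex is 1.

1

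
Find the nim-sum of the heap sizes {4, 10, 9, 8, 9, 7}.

Nim-sum: 4 XOR 10 XOR 9 XOR 8 XOR 9 XOR 7 = 1.

1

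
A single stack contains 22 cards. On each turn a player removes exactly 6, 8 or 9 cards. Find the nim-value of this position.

1

Build the Grundy sequence with g(k) = mex{g(k−s) : s ∈ {6, 8, 9}, s ≤ k}:
k:     0  1  2  3  4  5  6  7  8  9 10 11 12 13 14 15 16 17 18 19 20 21 22
g(k):  0  0  0  0  0  0  1  1  1  1  1  1  2  2  2  0  0  0  0  0  0  1  1
So g(22) = 1.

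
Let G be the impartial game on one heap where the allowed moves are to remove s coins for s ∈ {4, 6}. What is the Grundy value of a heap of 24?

1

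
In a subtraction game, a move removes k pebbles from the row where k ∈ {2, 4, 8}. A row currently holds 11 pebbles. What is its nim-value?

2

Grundy values for subtraction set {2, 4, 8}:
g(0) = mex{} = 0
g(1) = mex{} = 0
g(2) = mex{0} = 1
g(3) = mex{0} = 1
g(4) = mex{0,1} = 2
g(5) = mex{0,1} = 2
g(6) = mex{1,2} = 0
g(7) = mex{1,2} = 0
g(8) = mex{0,2} = 1
g(9) = mex{0,2} = 1
g(10) = mex{0,1} = 2
g(11) = mex{0,1} = 2
So g(11) = 2.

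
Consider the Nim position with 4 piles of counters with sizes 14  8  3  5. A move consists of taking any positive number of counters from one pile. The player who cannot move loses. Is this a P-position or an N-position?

Nim-sum: 14 ⊕ 8 ⊕ 3 ⊕ 5 = 0.
The nim-sum is 0, so this is a P-position: the player to move is in a losing position under optimal play.

P-position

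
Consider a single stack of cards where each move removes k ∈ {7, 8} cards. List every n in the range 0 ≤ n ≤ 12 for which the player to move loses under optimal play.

0, 1, 2, 3, 4, 5, 6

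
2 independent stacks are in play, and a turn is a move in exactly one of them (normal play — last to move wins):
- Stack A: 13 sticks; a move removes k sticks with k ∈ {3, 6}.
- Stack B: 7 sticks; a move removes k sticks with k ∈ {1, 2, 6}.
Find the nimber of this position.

Grundy values for stack A (subtraction set {3, 6}):
k:     0  1  2  3  4  5  6  7  8  9 10 11 12 13
g(k):  0  0  0  1  1  1  2  2  2  0  0  0  1  1
So g(13) = 1.
For stack B, compute g(0), g(1), … with moves {1, 2, 6}:
k:     0  1  2  3  4  5  6  7
g(k):  0  1  2  0  1  2  3  0
So g(7) = 0.
By the Sprague-Grundy theorem, the Grundy value of a sum of independent games is the XOR of the component values.
Combined value = 1 ⊕ 0 = 1.

1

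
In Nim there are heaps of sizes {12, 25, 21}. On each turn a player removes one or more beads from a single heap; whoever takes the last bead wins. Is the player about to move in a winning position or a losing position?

In binary:
  01100  (12)
  11001  (25)
  10101  (21)
  -----
  00000  (0)
The nim-sum is 0, so this is a P-position: the player to move is in a losing position under optimal play.

Losing position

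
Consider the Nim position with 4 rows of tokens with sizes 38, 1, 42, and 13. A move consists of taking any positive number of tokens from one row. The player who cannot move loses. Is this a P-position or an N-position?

P-position

Compute the nim-sum pairwise:
38 XOR 1 = 39
39 XOR 42 = 13
13 XOR 13 = 0
The nim-sum is 0, so this is a P-position: the player to move is in a losing position under optimal play.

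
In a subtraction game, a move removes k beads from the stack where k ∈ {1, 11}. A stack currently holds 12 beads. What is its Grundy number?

Grundy values for subtraction set {1, 11}:
g(0) = mex{} = 0
g(1) = mex{0} = 1
g(2) = mex{1} = 0
g(3) = mex{0} = 1
g(4) = mex{1} = 0
g(5) = mex{0} = 1
g(6) = mex{1} = 0
g(7) = mex{0} = 1
g(8) = mex{1} = 0
g(9) = mex{0} = 1
g(10) = mex{1} = 0
g(11) = mex{0} = 1
g(12) = mex{1} = 0
So g(12) = 0.

0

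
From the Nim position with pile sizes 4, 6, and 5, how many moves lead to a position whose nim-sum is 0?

3

Compute the nim-sum pairwise:
4 ^ 6 = 2
2 ^ 5 = 7
The overall nim-sum is X = 7. A pile of size p has a winning move iff p XOR X < p (reduce it to p XOR X).
  4: 4 XOR 7 = 3 < 4 — winning move (to 3).
  6: 6 XOR 7 = 1 < 6 — winning move (to 1).
  5: 5 XOR 7 = 2 < 5 — winning move (to 2).
That gives 3 winning moves.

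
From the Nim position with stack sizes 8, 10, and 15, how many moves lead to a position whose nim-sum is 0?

3

In binary:
  1000  (8)
  1010  (10)
  1111  (15)
  ----
  1101  (13)
The overall nim-sum is X = 13. A stack of size p has a winning move iff p XOR X < p (reduce it to p XOR X).
  8: 8 XOR 13 = 5 < 8 — winning move (to 5).
  10: 10 XOR 13 = 7 < 10 — winning move (to 7).
  15: 15 XOR 13 = 2 < 15 — winning move (to 2).
That gives 3 winning moves.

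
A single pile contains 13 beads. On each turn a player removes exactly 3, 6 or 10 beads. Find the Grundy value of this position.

0

Build the Grundy sequence with g(k) = mex{g(k−s) : s ∈ {3, 6, 10}, s ≤ k}:
g(0) = mex{} = 0
g(1) = mex{} = 0
g(2) = mex{} = 0
g(3) = mex{0} = 1
g(4) = mex{0} = 1
g(5) = mex{0} = 1
g(6) = mex{0,1} = 2
g(7) = mex{0,1} = 2
g(8) = mex{0,1} = 2
g(9) = mex{1,2} = 0
g(10) = mex{0,1,2} = 3
g(11) = mex{0,1,2} = 3
g(12) = mex{0,2} = 1
g(13) = mex{1,2,3} = 0
So g(13) = 0.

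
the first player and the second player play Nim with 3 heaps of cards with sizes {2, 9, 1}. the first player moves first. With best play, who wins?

the first player wins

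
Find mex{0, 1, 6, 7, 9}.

2

The values 0, 1 are all present; 2 is the first non-negative integer missing from the set.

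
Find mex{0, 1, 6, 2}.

The values 0, 1, 2 are all present; 3 is the first non-negative integer missing from the set.

3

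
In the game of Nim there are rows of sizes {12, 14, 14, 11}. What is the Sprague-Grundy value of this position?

Compute the nim-sum pairwise:
12 ^ 14 = 2
2 ^ 14 = 12
12 ^ 11 = 7

7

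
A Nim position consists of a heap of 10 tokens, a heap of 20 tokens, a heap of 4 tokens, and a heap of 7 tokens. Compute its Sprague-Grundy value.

Compute the nim-sum pairwise:
10 XOR 20 = 30
30 XOR 4 = 26
26 XOR 7 = 29

29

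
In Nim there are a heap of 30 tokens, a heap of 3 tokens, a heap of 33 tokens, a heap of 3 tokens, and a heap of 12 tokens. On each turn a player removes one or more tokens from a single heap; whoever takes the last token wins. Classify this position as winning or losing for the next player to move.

Bitwise XOR of the heap sizes:
  011110  (30)
  000011  (3)
  100001  (33)
  000011  (3)
  001100  (12)
  ------
  110011  (51)
The nim-sum is 51 ≠ 0, so this is an N-position: the player to move can win.

Winning position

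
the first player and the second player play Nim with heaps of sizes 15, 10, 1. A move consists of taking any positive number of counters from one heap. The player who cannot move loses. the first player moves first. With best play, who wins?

Bitwise XOR of the heap sizes:
  1111  (15)
  1010  (10)
  0001  (1)
  ----
  0100  (4)
The nim-sum is 4 ≠ 0, so this is an N-position: the player to move can win; the first player has a winning move.

the first player wins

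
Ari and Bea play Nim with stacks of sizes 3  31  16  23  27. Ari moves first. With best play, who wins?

Bea wins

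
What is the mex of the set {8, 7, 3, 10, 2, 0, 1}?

The values 0, 1, 2, 3 are all present; 4 is the first non-negative integer missing from the set.

4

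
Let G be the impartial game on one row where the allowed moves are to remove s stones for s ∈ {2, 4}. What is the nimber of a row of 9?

1

Compute g(0), g(1), … for moves {2, 4}:
k:     0  1  2  3  4  5  6  7  8  9
g(k):  0  0  1  1  2  2  0  0  1  1
So g(9) = 1.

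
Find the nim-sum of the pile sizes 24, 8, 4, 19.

7

Compute the nim-sum pairwise:
24 XOR 8 = 16
16 XOR 4 = 20
20 XOR 19 = 7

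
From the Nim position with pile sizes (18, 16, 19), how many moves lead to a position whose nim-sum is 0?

3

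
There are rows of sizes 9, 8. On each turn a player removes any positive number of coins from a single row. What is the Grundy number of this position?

1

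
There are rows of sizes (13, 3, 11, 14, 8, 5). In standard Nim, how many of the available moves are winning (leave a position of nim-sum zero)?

Nim-sum: 13 XOR 3 XOR 11 XOR 14 XOR 8 XOR 5 = 6.
The overall nim-sum is X = 6. A row of size p has a winning move iff p XOR X < p (reduce it to p XOR X).
  13: 13 XOR 6 = 11 < 13 — winning move (to 11).
  3: 3 XOR 6 = 5 ≥ 3 — no move.
  11: 11 XOR 6 = 13 ≥ 11 — no move.
  14: 14 XOR 6 = 8 < 14 — winning move (to 8).
  8: 8 XOR 6 = 14 ≥ 8 — no move.
  5: 5 XOR 6 = 3 < 5 — winning move (to 3).
That gives 3 winning moves.

3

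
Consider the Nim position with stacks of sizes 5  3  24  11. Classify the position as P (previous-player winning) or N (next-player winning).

In binary:
  00101  (5)
  00011  (3)
  11000  (24)
  01011  (11)
  -----
  10101  (21)
The nim-sum is 21 ≠ 0, so this is an N-position: the player to move can win.

N-position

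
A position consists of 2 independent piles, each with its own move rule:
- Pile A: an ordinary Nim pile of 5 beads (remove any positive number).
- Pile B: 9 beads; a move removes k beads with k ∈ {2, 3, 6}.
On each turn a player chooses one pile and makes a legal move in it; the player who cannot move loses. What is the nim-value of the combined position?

5

Pile A is a plain Nim pile of size 5, so its Grundy value is 5.
Build the Grundy sequence for pile B with g(k) = mex{g(k−s) : s ∈ {2, 3, 6}, s ≤ k}:
k:     0  1  2  3  4  5  6  7  8  9
g(k):  0  0  1  1  2  0  3  1  2  0
So g(9) = 0.
The value of a disjunctive sum is the nim-sum of the parts.
Combined value = 5 ⊕ 0 = 5.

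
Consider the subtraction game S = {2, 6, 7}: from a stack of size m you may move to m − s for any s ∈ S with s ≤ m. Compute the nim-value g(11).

1

Compute g(0), g(1), … for moves {2, 6, 7}:
g(0) = mex{} = 0
g(1) = mex{} = 0
g(2) = mex{0} = 1
g(3) = mex{0} = 1
g(4) = mex{1} = 0
g(5) = mex{1} = 0
g(6) = mex{0} = 1
g(7) = mex{0} = 1
g(8) = mex{0,1} = 2
g(9) = mex{1} = 0
g(10) = mex{0,1,2} = 3
g(11) = mex{0} = 1
So g(11) = 1.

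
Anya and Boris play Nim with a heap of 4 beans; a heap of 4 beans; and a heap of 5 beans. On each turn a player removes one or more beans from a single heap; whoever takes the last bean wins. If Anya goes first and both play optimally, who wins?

Anya wins

Write each in binary and XOR column by column:
  100  (4)
  100  (4)
  101  (5)
  ---
  101  (5)
The nim-sum is 5 ≠ 0, so this is an N-position: the player to move can win; Anya has a winning move.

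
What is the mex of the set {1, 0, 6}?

2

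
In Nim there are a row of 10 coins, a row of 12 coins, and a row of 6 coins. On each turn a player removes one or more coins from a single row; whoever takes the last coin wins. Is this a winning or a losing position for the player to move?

Nim-sum: 10 ^ 12 ^ 6 = 0.
The nim-sum is 0, so this is a P-position: the player to move is in a losing position under optimal play.

Losing position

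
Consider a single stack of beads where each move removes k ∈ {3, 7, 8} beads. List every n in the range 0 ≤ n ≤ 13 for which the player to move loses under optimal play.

0, 1, 2, 6, 11, 12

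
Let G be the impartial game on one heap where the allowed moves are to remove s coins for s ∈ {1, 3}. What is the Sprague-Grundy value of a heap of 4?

Compute g(0), g(1), … for moves {1, 3}:
k:     0  1  2  3  4
g(k):  0  1  0  1  0
So g(4) = 0.

0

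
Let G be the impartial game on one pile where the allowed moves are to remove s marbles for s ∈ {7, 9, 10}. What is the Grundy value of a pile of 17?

0

Compute g(0), g(1), … for moves {7, 9, 10}:
k:     0  1  2  3  4  5  6  7  8  9 10 11 12 13 14 15 16 17
g(k):  0  0  0  0  0  0  0  1  1  1  1  1  1  1  2  2  2  0
So g(17) = 0.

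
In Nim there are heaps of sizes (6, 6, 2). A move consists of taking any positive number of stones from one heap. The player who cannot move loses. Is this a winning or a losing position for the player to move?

Write each in binary and XOR column by column:
  110  (6)
  110  (6)
  010  (2)
  ---
  010  (2)
The nim-sum is 2 ≠ 0, so this is an N-position: the player to move can win.

Winning position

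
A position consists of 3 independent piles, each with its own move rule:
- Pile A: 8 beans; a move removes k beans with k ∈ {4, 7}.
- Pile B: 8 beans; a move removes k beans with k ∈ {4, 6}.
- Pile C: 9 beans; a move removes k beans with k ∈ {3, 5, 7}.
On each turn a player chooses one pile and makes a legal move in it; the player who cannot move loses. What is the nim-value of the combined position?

3

Build the Grundy sequence for pile A with g(k) = mex{g(k−s) : s ∈ {4, 7}, s ≤ k}:
k:     0  1  2  3  4  5  6  7  8
g(k):  0  0  0  0  1  1  1  1  2
So g(8) = 2.
Grundy values for pile B (subtraction set {4, 6}):
g(0) = mex{} = 0
g(1) = mex{} = 0
g(2) = mex{} = 0
g(3) = mex{} = 0
g(4) = mex{0} = 1
g(5) = mex{0} = 1
g(6) = mex{0} = 1
g(7) = mex{0} = 1
g(8) = mex{0,1} = 2
So g(8) = 2.
Grundy values for pile C (subtraction set {3, 5, 7}):
k:     0  1  2  3  4  5  6  7  8  9
g(k):  0  0  0  1  1  1  2  2  2  3
So g(9) = 3.
The value of a disjunctive sum is the nim-sum of the parts.
Combined value = 2 ⊕ 2 ⊕ 3 = 3.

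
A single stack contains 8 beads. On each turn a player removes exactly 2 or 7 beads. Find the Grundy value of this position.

Grundy values for subtraction set {2, 7}:
k:     0  1  2  3  4  5  6  7  8
g(k):  0  0  1  1  0  0  1  1  2
So g(8) = 2.

2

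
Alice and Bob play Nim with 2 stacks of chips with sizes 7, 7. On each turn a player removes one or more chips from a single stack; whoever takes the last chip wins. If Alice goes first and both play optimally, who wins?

Bob wins

Compute the nim-sum pairwise:
7 ^ 7 = 0
The nim-sum is 0, so this is a P-position: the player to move is in a losing position under optimal play; Alice is about to move from it and so loses — Bob wins.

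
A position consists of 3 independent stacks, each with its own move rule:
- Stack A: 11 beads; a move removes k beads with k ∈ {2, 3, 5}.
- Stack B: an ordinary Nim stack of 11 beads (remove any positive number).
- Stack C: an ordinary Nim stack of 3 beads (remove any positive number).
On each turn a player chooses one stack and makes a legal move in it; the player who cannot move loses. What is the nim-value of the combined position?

Build the Grundy sequence for stack A with g(k) = mex{g(k−s) : s ∈ {2, 3, 5}, s ≤ k}:
g(0) = mex{} = 0
g(1) = mex{} = 0
g(2) = mex{0} = 1
g(3) = mex{0} = 1
g(4) = mex{0,1} = 2
g(5) = mex{0,1} = 2
g(6) = mex{0,1,2} = 3
g(7) = mex{1,2} = 0
g(8) = mex{1,2,3} = 0
g(9) = mex{0,2,3} = 1
g(10) = mex{0,2} = 1
g(11) = mex{0,1,3} = 2
So g(11) = 2.
Stack B is a plain Nim stack of size 11, so its Grundy value is 11.
Stack C is a plain Nim stack of size 3, so its Grundy value is 3.
The value of a disjunctive sum is the nim-sum of the parts.
Combined value = 2 ⊕ 11 ⊕ 3 = 10.

10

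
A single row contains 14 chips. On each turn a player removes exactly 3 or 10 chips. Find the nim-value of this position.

0

Grundy values for subtraction set {3, 10}:
g(0) = mex{} = 0
g(1) = mex{} = 0
g(2) = mex{} = 0
g(3) = mex{0} = 1
g(4) = mex{0} = 1
g(5) = mex{0} = 1
g(6) = mex{1} = 0
g(7) = mex{1} = 0
g(8) = mex{1} = 0
g(9) = mex{0} = 1
g(10) = mex{0} = 1
g(11) = mex{0} = 1
g(12) = mex{0,1} = 2
g(13) = mex{1} = 0
g(14) = mex{1} = 0
So g(14) = 0.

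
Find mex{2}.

0

0 is not in the set, so the mex is 0.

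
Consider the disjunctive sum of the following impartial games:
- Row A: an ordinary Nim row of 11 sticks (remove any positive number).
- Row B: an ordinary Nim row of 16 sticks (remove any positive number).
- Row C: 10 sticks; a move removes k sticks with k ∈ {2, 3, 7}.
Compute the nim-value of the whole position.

Row A is a plain Nim row of size 11, so its Grundy value is 11.
Row B is a plain Nim row of size 16, so its Grundy value is 16.
For row C, compute g(0), g(1), … with moves {2, 3, 7}:
g(0) = mex{} = 0
g(1) = mex{} = 0
g(2) = mex{0} = 1
g(3) = mex{0} = 1
g(4) = mex{0,1} = 2
g(5) = mex{1} = 0
g(6) = mex{1,2} = 0
g(7) = mex{0,2} = 1
g(8) = mex{0} = 1
g(9) = mex{0,1} = 2
g(10) = mex{1} = 0
So g(10) = 0.
By the Sprague-Grundy theorem, the Grundy value of a sum of independent games is the XOR of the component values.
Combined value = 11 XOR 16 XOR 0 = 27.

27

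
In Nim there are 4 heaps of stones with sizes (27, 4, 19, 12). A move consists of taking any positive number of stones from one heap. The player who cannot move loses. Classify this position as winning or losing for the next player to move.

Losing position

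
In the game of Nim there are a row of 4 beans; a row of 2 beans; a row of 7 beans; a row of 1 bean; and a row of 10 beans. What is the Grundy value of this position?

10

Write each in binary and XOR column by column:
  0100  (4)
  0010  (2)
  0111  (7)
  0001  (1)
  1010  (10)
  ----
  1010  (10)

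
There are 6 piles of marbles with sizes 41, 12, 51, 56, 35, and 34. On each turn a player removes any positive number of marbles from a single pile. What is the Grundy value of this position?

47

Write each in binary and XOR column by column:
  101001  (41)
  001100  (12)
  110011  (51)
  111000  (56)
  100011  (35)
  100010  (34)
  ------
  101111  (47)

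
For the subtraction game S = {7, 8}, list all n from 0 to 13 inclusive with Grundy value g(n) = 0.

0, 1, 2, 3, 4, 5, 6

Grundy values for subtraction set {7, 8}:
k:     0  1  2  3  4  5  6  7  8  9 10 11 12 13
g(k):  0  0  0  0  0  0  0  1  1  1  1  1  1  1
The P-positions (g = 0) in 0..13 are 0, 1, 2, 3, 4, 5, 6.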